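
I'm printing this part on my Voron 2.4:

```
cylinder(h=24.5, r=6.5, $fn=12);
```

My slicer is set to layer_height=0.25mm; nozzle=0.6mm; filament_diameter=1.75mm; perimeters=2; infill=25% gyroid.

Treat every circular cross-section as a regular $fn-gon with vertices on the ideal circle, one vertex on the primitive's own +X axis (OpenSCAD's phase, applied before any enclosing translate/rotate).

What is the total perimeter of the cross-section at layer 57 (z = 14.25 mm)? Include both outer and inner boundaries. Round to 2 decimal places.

At z = 14.25 mm: the r=6.5 cylinder contributes a regular 12-gon of circumradius 6.5 (perimeter = 2·12·6.500·sin(180°/12) = 40.38 mm). Overall, the cross-section is a single solid region. Total boundary length (outer) = 40.38 mm.

40.38 mm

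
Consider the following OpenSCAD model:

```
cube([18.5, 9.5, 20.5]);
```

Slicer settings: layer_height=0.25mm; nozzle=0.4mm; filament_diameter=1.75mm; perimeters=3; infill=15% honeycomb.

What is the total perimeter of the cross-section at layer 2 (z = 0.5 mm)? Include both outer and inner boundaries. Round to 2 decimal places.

56.00 mm

At z = 0.5 mm: the cube (footprint 18.5×9.5) is included at this height (perimeter 56.00 mm). Overall, the cross-section is a single solid region. Total boundary length (outer) = 56.00 mm.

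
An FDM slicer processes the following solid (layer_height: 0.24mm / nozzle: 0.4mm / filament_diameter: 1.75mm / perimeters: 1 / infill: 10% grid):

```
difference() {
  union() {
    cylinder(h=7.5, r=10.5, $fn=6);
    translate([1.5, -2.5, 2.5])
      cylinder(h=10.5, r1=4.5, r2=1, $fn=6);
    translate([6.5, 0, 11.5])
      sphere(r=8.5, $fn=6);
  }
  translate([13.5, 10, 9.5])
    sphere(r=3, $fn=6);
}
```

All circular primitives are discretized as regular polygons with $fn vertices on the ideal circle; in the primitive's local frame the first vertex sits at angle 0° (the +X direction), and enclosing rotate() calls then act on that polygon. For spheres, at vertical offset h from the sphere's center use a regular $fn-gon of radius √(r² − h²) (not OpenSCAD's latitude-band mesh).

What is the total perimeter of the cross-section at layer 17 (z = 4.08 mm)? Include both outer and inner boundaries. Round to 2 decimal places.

63.29 mm

At z = 4.08 mm: the r=10.5 cylinder gives a regular 6-gon of circumradius 10.5 (constant along its height) (perimeter = 2·6·10.500·sin(180°/6) = 63.00 mm); the cone at (1.5, -2.5) (r1=4.5→r2=1) has section circumradius 3.973 here — a regular 6-gon (perimeter = 2·6·3.973·sin(180°/6) = 23.84 mm); the r=8.5 sphere at (6.5, 0) slices to a regular 6-gon of circumradius 4.147 (√(r²−h²) with h=7.42 from center) (perimeter = 2·6·4.147·sin(180°/6) = 24.88 mm); Taking the union: the regions partially overlap (shared area 84.63 mm²), so the edge portions inside another operand are dropped and the merged outline is re-measured after clipping — boundary = 63.29 mm; the sphere at (13.5, 10) does not reach this height (|z−center|=5.420 > r=3); Subtracting the remaining from the first: none of the subtracted shapes is present at this height, so that combined region is unchanged — boundary = 63.29 mm. Overall, the cross-section is a single solid region. Total boundary length (outer) = 63.29 mm.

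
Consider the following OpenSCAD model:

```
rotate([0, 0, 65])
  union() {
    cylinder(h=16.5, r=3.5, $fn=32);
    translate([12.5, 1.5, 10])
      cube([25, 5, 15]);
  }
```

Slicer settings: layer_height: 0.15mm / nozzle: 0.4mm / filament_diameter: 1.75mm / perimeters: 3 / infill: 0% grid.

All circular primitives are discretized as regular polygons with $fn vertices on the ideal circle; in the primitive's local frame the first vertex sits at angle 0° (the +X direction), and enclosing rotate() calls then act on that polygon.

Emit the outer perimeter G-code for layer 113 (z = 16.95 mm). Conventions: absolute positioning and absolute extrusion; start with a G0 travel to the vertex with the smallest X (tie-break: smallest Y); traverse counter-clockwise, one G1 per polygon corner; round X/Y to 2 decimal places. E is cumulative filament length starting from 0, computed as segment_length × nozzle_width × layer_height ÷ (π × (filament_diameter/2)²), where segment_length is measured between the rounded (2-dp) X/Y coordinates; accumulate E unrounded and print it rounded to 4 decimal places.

At z = 16.95 mm: the cylinder does not reach this height (z outside [0, 16.5]); the cube at (12.5, 1.5) is present — its section is the full 25×5 rectangle; Taking the union: only the 25×5 cube at (12.5, 1.5) is present, so the union is just that shape — 1 connected region; (whole slice rotated 65° about Z — lengths, areas and connectivity unchanged). The outline is a single polygon with 4 vertices. Extrusion per mm of travel: 0.4 × 0.15 / (π × 0.875²) = 0.024945. Accumulating E over each segment gives final E = 1.4967.

G0 X-0.61 Y14.08 Z16.95
G1 X3.92 Y11.96 E0.1248
G1 X14.49 Y34.62 E0.7485
G1 X9.96 Y36.73 E0.8731
G1 X-0.61 Y14.08 E1.4967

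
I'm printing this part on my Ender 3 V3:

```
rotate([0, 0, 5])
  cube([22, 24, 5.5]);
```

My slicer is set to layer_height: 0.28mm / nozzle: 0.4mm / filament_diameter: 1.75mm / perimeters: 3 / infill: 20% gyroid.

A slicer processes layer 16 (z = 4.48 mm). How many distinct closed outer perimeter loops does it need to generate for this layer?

1

At z = 4.48 mm: the cube (footprint 22×24) is included at this height; (rotated 5° about Z; rotation is an isometry so areas/perimeters/island counts are preserved). The result has 1 disconnected region.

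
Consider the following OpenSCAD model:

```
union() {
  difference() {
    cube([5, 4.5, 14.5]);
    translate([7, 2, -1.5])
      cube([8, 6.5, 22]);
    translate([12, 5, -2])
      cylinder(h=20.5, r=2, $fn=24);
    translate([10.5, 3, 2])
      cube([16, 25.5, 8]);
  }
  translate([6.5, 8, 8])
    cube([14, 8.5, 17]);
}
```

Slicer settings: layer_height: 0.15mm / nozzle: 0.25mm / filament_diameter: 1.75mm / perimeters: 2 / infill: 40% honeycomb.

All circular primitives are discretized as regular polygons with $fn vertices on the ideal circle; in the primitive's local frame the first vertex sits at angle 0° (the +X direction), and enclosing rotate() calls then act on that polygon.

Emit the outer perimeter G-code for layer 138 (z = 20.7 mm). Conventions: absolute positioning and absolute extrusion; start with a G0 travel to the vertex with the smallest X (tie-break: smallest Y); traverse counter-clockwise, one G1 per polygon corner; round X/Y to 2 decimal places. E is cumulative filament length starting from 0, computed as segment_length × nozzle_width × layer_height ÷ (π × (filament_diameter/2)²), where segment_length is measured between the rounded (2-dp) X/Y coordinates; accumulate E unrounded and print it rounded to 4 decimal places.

G0 X6.50 Y8.00 Z20.70
G1 X20.50 Y8.00 E0.2183
G1 X20.50 Y16.50 E0.3508
G1 X6.50 Y16.50 E0.5691
G1 X6.50 Y8.00 E0.7016

At z = 20.7 mm: the cube does not reach this height (z outside [0, 14.5]); the cube at (7, 2) is absent (z outside [-1.5, 20.5]); the cylinder at (12, 5) does not reach this height (z outside [-2, 18.5]); the cube at (10.5, 3) is not intersected at this z (z outside [2, 10]); After the difference (first − rest): the first operand is absent here, so nothing remains; the 14×8.5 cube at (6.5, 8) contributes its full rectangle; Merging all regions: only the 14×8.5 cube at (6.5, 8) is present, so the union is just that shape — 1 connected region. The outline is a single polygon with 4 vertices. Extrusion per mm of travel: 0.25 × 0.15 / (π × 0.875²) = 0.015591. Accumulating E over each segment gives final E = 0.7016.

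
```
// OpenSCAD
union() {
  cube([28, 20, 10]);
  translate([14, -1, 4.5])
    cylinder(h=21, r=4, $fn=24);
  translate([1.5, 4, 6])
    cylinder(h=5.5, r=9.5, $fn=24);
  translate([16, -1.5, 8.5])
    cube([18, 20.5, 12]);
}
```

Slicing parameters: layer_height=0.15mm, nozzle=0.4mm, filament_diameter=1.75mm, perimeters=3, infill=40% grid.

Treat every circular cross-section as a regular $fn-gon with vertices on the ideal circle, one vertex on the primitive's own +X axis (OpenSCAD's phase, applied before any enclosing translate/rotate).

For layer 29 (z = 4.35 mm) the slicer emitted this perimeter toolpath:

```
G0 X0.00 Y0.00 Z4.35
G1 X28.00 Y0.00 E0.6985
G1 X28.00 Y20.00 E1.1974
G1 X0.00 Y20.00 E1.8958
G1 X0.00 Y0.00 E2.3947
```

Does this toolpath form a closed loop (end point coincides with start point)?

yes

Start point (G0): (0.00, 0.00). End point (last G1): the path returns to the start — closed.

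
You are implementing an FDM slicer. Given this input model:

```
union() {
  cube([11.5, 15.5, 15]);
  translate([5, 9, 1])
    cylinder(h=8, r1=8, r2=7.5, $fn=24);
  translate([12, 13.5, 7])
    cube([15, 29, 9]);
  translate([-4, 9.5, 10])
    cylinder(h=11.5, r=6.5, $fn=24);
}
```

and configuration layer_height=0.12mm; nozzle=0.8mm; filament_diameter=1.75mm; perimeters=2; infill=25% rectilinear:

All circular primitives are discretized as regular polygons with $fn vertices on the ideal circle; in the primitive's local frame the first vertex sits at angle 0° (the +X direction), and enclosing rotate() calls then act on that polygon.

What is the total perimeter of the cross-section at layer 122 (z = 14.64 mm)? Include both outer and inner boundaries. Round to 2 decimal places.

160.93 mm

At z = 14.64 mm: the 11.5×15.5 cube contributes its full rectangle (perimeter 54.00 mm); the cone at (5, 9) is not intersected at this z (z outside [1, 9]); the cube at (12, 13.5) is present — its section is the full 15×29 rectangle (perimeter 88.00 mm); the r=6.5 cylinder at (-4, 9.5) contributes a regular 24-gon of circumradius 6.5 (perimeter = 2·24·6.500·sin(180°/24) = 40.72 mm); Merging all regions: the regions partially overlap (shared area 17.43 mm²), so the edge portions inside another operand are dropped and the merged outline is re-measured after clipping — boundary = 160.93 mm. Overall, the cross-section has 2 separate islands. Total boundary length (outer) = 160.93 mm.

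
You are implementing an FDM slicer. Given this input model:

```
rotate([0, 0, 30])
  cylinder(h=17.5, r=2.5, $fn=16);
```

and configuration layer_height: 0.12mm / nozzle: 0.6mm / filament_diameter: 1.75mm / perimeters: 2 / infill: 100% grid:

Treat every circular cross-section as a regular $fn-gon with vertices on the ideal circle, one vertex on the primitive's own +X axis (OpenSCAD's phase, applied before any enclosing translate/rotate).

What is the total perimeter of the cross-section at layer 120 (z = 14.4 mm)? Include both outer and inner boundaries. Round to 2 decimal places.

At z = 14.4 mm: the r=2.5 cylinder contributes a regular 16-gon of circumradius 2.5 (perimeter = 2·16·2.500·sin(180°/16) = 15.61 mm); (whole slice rotated 30° about Z — lengths, areas and connectivity unchanged). Overall, the cross-section is a single solid region. Total boundary length (outer) = 15.61 mm.

15.61 mm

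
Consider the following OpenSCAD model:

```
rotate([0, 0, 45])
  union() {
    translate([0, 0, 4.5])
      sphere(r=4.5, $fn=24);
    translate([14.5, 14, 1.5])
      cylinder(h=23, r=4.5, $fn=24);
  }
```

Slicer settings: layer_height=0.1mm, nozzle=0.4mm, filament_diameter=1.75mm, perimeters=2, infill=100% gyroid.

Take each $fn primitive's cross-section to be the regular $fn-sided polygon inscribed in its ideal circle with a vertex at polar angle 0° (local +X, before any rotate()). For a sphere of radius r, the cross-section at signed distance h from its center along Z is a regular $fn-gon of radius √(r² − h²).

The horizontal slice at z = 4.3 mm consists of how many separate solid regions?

At z = 4.3 mm: the sphere: section is a regular 24-gon, circumradius = √(r²−h²) = √(4.5²−0.2²) = 4.496; the r=4.5 cylinder at (14.5, 14) gives a regular 24-gon of circumradius 4.5 (constant along its height); Taking the union: the 2 present regions are separate (no shared area or edge), so areas and boundary lengths simply add and each stays a separate island — 2 connected regions; (whole slice rotated 45° about Z — lengths, areas and connectivity unchanged). The result has 2 disconnected regions.

2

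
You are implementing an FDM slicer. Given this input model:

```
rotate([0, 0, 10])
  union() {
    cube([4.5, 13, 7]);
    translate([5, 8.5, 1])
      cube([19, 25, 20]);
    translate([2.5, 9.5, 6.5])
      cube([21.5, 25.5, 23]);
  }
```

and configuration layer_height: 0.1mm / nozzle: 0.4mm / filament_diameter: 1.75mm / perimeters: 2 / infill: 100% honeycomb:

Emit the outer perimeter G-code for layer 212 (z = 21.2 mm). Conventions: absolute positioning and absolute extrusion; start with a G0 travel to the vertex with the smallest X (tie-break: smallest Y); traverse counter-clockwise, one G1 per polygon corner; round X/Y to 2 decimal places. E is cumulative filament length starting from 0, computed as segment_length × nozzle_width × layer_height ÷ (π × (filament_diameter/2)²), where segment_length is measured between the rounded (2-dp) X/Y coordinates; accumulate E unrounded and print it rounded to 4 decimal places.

At z = 21.2 mm: the cube is not intersected at this z (z outside [0, 7]); the cube at (5, 8.5) is not intersected at this z (z outside [1, 21]); the cube at (2.5, 9.5) (footprint 21.5×25.5) is included at this height; Combining (union): only the 21.5×25.5 cube at (2.5, 9.5) is present, so the union is just that shape — 1 connected region; (whole slice rotated 10° about Z — lengths, areas and connectivity unchanged). The outline is a single polygon with 4 vertices. Extrusion per mm of travel: 0.4 × 0.1 / (π × 0.875²) = 0.016630. Accumulating E over each segment gives final E = 1.5635.

G0 X-3.62 Y34.90 Z21.20
G1 X0.81 Y9.79 E0.4240
G1 X21.99 Y13.52 E0.7817
G1 X17.56 Y38.64 E1.2059
G1 X-3.62 Y34.90 E1.5635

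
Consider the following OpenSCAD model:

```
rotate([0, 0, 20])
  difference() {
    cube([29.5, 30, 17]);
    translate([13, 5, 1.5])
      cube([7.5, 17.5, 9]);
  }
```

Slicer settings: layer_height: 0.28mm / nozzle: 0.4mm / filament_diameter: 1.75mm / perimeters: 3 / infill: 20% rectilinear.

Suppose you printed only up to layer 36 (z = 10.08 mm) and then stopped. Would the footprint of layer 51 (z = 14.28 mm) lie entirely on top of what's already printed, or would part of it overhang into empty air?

part overhangs

Compare the two slices. At z = 10.08: the cube is present — its section is the full 29.5×30 rectangle (area 885.00 mm²); the cube at (13, 5) is present — its section is the full 7.5×17.5 rectangle (area 131.25 mm²); Subtracting the remaining from the first: starting from the 29.5×30 cube (885.00 mm²), the 7.5×17.5 cube at (13, 5) lies wholly inside it (removes its full 131.25 mm² and its 50.00 mm outline becomes a hole wall) — area = 753.75 mm²; (rotated 20° about Z; rotation is an isometry so areas/perimeters/island counts are preserved). At z = 14.28: the 29.5×30 cube contributes its full rectangle (area 885.00 mm²); the cube at (13, 5) does not reach this height (z outside [1.5, 10.5]); After the difference (first − rest): none of the subtracted shapes is present at this height, so the 29.5×30 cube is unchanged — area = 885.00 mm²; (whole slice rotated 20° about Z — lengths, areas and connectivity unchanged). Checking containment: at z = 14.28 the cross-section extends beyond the z = 10.08 cross-section by about 131.25 mm².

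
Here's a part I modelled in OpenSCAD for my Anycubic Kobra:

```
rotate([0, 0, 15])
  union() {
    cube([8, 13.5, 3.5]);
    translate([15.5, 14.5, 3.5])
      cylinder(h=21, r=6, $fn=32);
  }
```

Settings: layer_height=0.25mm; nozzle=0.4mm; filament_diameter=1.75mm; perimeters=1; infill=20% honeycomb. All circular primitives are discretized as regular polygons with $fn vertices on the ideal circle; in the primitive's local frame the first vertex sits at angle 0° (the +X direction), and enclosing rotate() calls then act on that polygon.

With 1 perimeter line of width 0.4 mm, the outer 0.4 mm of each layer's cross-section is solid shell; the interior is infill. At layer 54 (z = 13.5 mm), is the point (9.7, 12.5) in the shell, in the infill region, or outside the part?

At z = 13.5 mm: the cube does not reach this height (z outside [0, 3.5]); the r=6 cylinder at (15.5, 14.5) contributes a regular 32-gon of circumradius 6; Merging all regions: only the r=6 cylinder at (15.5, 14.5) is present, so the union is just that shape — 1 connected region; (whole slice rotated 15° about Z — lengths, areas and connectivity unchanged). Overall, the cross-section is a single solid region. Undo the 15° rotation: the query point maps to (12.605, 9.564) in the un-rotated model frame. The nearest boundary edge runs (12.17, 9.51)→(13.20, 8.96); distance from the point to it = 0.25 mm. The point is inside the cross-section, 0.25 mm from the nearest boundary — within the 0.4 mm shell band (1 × 0.4).

shell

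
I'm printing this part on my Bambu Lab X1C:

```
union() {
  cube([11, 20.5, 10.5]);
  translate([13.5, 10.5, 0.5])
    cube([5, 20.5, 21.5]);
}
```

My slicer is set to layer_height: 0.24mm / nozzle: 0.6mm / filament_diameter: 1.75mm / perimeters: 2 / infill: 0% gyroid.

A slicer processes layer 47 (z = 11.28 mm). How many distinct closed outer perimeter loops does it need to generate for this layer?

1

At z = 11.28 mm: the cube is absent (z outside [0, 10.5]); the 5×20.5 cube at (13.5, 10.5) contributes its full rectangle; Merging all regions: only the 5×20.5 cube at (13.5, 10.5) is present, so the union is just that shape — 1 connected region. The result has 1 disconnected region.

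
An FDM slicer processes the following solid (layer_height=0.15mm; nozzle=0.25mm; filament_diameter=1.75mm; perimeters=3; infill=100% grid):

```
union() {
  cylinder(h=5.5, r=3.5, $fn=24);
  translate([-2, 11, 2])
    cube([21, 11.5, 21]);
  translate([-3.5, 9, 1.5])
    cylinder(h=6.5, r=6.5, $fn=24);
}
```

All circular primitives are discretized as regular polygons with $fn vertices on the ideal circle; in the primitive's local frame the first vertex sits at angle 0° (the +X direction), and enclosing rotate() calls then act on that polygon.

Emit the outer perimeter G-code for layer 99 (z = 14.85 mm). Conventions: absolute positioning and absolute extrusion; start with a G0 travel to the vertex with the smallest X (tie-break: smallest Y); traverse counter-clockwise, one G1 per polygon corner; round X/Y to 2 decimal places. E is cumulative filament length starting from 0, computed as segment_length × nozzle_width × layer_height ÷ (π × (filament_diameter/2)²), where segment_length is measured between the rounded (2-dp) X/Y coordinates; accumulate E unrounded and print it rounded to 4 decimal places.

G0 X-2.00 Y11.00 Z14.85
G1 X19.00 Y11.00 E0.3274
G1 X19.00 Y22.50 E0.5067
G1 X-2.00 Y22.50 E0.8341
G1 X-2.00 Y11.00 E1.0134

At z = 14.85 mm: the cylinder does not reach this height (z outside [0, 5.5]); the cube at (-2, 11) (footprint 21×11.5) is included at this height; the cylinder at (-3.5, 9) is absent (z outside [1.5, 8]); Merging all regions: only the 21×11.5 cube at (-2, 11) is present, so the union is just that shape — 1 connected region. The outline is a single polygon with 4 vertices. Extrusion per mm of travel: 0.25 × 0.15 / (π × 0.875²) = 0.015591. Accumulating E over each segment gives final E = 1.0134.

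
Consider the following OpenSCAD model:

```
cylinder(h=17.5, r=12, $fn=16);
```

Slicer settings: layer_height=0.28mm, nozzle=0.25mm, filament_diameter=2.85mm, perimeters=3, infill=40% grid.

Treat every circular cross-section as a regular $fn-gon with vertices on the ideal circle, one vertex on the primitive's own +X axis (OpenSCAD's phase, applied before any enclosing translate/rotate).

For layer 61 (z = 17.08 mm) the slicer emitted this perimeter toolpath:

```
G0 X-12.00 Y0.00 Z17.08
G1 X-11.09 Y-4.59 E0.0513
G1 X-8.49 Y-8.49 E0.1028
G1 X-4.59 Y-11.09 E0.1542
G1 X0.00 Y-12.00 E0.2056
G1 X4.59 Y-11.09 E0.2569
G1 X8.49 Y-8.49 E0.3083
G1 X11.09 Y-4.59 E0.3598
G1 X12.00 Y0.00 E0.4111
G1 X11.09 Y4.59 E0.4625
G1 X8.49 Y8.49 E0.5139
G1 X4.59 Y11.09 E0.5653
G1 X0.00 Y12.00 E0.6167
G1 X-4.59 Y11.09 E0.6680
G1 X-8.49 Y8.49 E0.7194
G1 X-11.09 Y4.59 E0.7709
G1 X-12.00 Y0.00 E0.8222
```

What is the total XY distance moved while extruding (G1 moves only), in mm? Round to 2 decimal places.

Sum the Euclidean lengths of each G1 segment: total = 74.93 mm.

74.93 mm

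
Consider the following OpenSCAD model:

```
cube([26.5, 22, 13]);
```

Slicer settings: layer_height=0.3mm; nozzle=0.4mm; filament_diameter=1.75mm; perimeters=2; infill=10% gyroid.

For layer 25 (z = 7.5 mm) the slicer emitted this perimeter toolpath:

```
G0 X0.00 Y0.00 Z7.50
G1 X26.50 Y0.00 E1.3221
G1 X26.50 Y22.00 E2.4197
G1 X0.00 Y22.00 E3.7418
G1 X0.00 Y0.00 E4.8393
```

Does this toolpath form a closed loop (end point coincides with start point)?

Start point (G0): (0.00, 0.00). End point (last G1): the path returns to the start — closed.

yes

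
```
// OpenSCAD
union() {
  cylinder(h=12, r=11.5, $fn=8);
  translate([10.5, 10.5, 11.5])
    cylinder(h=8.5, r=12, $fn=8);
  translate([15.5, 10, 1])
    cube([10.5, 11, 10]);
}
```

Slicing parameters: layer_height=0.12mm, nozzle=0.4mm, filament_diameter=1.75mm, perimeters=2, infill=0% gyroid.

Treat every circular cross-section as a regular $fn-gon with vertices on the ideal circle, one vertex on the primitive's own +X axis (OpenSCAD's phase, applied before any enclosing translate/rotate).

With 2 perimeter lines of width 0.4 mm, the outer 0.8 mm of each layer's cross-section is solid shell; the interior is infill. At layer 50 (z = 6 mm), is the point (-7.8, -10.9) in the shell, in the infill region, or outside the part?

outside

At z = 6 mm: the r=11.5 cylinder contributes a regular 8-gon of circumradius 11.5; the cylinder at (10.5, 10.5) does not reach this height (z outside [11.5, 20]); the cube at (15.5, 10) is present — its section is the full 10.5×11 rectangle; Combining (union): the 2 present regions are separate (no shared area or edge), so areas and boundary lengths simply add and each stays a separate island — 2 connected regions. Overall, the cross-section has 2 separate islands. The nearest boundary edge runs (-0.00, -11.50)→(-8.13, -8.13); distance from the point to it = 2.43 mm. The point is not inside any of the regions above, so it lies outside the cross-section (2.43 mm from the nearest boundary).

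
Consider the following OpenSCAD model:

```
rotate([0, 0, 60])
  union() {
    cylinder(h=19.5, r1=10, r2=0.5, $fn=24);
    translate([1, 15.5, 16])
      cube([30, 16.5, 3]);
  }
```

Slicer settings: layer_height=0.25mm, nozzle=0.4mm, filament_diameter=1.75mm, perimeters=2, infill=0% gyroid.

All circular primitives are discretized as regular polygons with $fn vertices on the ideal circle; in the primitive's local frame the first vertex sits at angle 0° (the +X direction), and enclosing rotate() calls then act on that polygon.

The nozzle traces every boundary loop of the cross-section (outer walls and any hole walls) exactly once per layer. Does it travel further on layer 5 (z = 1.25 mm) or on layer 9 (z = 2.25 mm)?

layer 5 (z = 1.25 mm)

Layer 5 (z = 1.25): the cone: at t=0.064 of its height the radius interpolates to r₁+(r₂−r₁)t = 9.391, giving a regular 24-gon of that circumradius (perimeter = 2·24·9.391·sin(180°/24) = 58.84 mm); the cube at (1, 15.5) is not intersected at this z (z outside [16, 19]); Taking the union: only the cone is present, so the union is just that shape — boundary = 58.84 mm; (whole slice rotated 60° about Z — lengths, areas and connectivity unchanged). So its perimeter = 58.84 mm. Layer 9 (z = 2.25): the cone (r1=10→r2=0.5) has section circumradius 8.904 here — a regular 24-gon (perimeter = 2·24·8.904·sin(180°/24) = 55.78 mm); the cube at (1, 15.5) is not intersected at this z (z outside [16, 19]); Merging all regions: only the cone is present, so the union is just that shape — boundary = 55.78 mm; (rotated 60° about Z; rotation is an isometry so areas/perimeters/island counts are preserved). So its perimeter = 55.78 mm. Layer 5 is larger (58.84 vs 55.78 mm).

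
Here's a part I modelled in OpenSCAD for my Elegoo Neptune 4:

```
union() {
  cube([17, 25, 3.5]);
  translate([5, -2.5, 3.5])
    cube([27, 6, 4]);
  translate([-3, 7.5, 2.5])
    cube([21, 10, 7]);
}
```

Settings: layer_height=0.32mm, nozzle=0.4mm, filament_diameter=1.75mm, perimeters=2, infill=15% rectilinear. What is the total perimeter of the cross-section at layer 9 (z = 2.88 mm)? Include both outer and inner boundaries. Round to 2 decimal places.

At z = 2.88 mm: the cube (footprint 17×25) is included at this height (perimeter 84.00 mm); the cube at (5, -2.5) is not intersected at this z (z outside [3.5, 7.5]); the 21×10 cube at (-3, 7.5) contributes its full rectangle (perimeter 62.00 mm); Merging all regions: the regions partially overlap (shared area 170.00 mm²), so the edge portions inside another operand are dropped and the merged outline is re-measured after clipping — boundary = 92.00 mm. Overall, the cross-section is a single solid region. Total boundary length (outer) = 92.00 mm.

92.00 mm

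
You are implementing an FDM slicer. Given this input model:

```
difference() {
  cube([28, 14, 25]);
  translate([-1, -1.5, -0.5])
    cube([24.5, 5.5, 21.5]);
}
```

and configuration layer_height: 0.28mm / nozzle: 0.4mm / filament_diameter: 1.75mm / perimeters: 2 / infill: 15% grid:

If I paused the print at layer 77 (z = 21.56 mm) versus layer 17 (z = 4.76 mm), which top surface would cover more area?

Layer 77 (z = 21.56): the cube (footprint 28×14) is included at this height (area 392.00 mm²); the cube at (-1, -1.5) is absent (z outside [-0.5, 21]); Subtracting the remaining from the first: none of the subtracted shapes is present at this height, so the 28×14 cube is unchanged — area = 392.00 mm². So its area = 392.00 mm². Layer 17 (z = 4.76): the cube is present — its section is the full 28×14 rectangle (area 392.00 mm²); the cube at (-1, -1.5) (footprint 24.5×5.5) is included at this height (area 134.75 mm²); Taking the first minus the rest: starting from the 28×14 cube (392.00 mm²), the 24.5×5.5 cube at (-1, -1.5) partially overlaps it — only the 94.00 mm² overlap (of its 134.75 mm²) is removed, clipping the outline — area = 298.00 mm². So its area = 298.00 mm². Layer 77 is larger (392.00 vs 298.00 mm²).

layer 77 (z = 21.56 mm)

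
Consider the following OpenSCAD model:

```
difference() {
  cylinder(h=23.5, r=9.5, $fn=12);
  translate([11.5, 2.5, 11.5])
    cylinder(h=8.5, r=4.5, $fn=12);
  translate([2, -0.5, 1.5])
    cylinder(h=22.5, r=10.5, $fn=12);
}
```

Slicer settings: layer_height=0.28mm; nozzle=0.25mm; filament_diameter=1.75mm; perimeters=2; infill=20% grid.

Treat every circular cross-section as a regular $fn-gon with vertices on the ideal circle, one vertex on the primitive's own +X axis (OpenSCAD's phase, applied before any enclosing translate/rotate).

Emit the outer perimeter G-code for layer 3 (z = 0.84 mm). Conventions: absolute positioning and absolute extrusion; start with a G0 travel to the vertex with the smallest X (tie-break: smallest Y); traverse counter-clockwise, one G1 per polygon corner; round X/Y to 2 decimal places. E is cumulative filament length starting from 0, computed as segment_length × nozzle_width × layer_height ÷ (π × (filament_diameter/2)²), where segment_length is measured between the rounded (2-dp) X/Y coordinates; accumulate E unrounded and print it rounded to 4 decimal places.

G0 X-9.50 Y0.00 Z0.84
G1 X-8.23 Y-4.75 E0.1431
G1 X-4.75 Y-8.23 E0.2863
G1 X0.00 Y-9.50 E0.4294
G1 X4.75 Y-8.23 E0.5725
G1 X8.23 Y-4.75 E0.7157
G1 X9.50 Y0.00 E0.8588
G1 X8.23 Y4.75 E1.0019
G1 X4.75 Y8.23 E1.1451
G1 X0.00 Y9.50 E1.2882
G1 X-4.75 Y8.23 E1.4313
G1 X-8.23 Y4.75 E1.5746
G1 X-9.50 Y0.00 E1.7177

At z = 0.84 mm: the r=9.5 cylinder gives a regular 12-gon of circumradius 9.5 (constant along its height); the cylinder at (11.5, 2.5) does not reach this height (z outside [11.5, 20]); the cylinder at (2, -0.5) does not reach this height (z outside [1.5, 24]); Taking the first minus the rest: none of the subtracted shapes is present at this height, so the r=9.5 cylinder is unchanged — 1 connected region. The outline is a single polygon with 12 vertices. Extrusion per mm of travel: 0.25 × 0.28 / (π × 0.875²) = 0.029103. Accumulating E over each segment gives final E = 1.7177.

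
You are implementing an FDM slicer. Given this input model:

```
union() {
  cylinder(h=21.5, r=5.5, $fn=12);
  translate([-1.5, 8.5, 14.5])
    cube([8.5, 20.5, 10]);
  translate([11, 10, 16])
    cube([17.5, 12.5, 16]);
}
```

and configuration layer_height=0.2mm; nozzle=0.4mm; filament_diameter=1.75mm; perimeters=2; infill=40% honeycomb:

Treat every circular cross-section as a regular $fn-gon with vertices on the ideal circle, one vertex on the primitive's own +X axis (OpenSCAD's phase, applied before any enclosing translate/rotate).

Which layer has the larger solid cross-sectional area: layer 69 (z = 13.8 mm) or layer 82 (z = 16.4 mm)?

layer 82 (z = 16.4 mm)

Layer 69 (z = 13.8): the cylinder: section is a regular 12-gon, circumradius r=5.5 (area = (12/2)·5.500²·sin(360°/12) = 90.75 mm²); the cube at (-1.5, 8.5) is not intersected at this z (z outside [14.5, 24.5]); the cube at (11, 10) is absent (z outside [16, 32]); Merging all regions: only the r=5.5 cylinder is present, so the union is just that shape — area = 90.75 mm². So its area = 90.75 mm². Layer 82 (z = 16.4): the r=5.5 cylinder contributes a regular 12-gon of circumradius 5.5 (area = (12/2)·5.500²·sin(360°/12) = 90.75 mm²); the cube at (-1.5, 8.5) is present — its section is the full 8.5×20.5 rectangle (area 174.25 mm²); the cube at (11, 10) (footprint 17.5×12.5) is included at this height (area 218.75 mm²); Taking the union: the 3 present regions are separate (no shared area or edge), so areas and boundary lengths simply add and each stays a separate island — area = 483.75 mm². So its area = 483.75 mm². Layer 82 is larger (483.75 vs 90.75 mm²).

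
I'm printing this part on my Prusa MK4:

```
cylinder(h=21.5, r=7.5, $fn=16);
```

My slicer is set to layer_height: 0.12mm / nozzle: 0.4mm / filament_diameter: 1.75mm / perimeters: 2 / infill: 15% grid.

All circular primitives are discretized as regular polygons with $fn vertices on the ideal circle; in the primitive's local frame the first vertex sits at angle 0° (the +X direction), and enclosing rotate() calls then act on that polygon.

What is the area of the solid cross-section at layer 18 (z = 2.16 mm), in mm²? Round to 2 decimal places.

At z = 2.16 mm: the cylinder: section is a regular 16-gon, circumradius r=7.5 (area = (16/2)·7.500²·sin(360°/16) = 172.21 mm²). Overall, the cross-section is a single solid region. Net area = 172.21 mm².

172.21 mm²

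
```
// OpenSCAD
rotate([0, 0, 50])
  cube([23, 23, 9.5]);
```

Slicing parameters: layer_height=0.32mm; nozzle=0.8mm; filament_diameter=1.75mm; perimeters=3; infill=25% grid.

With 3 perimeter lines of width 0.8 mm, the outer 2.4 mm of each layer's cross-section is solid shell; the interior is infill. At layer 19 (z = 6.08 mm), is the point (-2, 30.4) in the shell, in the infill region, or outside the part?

At z = 6.08 mm: the cube (footprint 23×23) is included at this height; (rotated 50° about Z; rotation is an isometry so areas/perimeters/island counts are preserved). Overall, the cross-section is a single solid region. Undo the 50° rotation: the query point maps to (22.002, 21.073) in the un-rotated model frame. The nearest boundary edge runs (23.00, 0.00)→(23.00, 23.00); distance from the point to it = 1.00 mm. The point is inside the cross-section, 1.00 mm from the nearest boundary — within the 2.4 mm shell band (3 × 0.8).

shell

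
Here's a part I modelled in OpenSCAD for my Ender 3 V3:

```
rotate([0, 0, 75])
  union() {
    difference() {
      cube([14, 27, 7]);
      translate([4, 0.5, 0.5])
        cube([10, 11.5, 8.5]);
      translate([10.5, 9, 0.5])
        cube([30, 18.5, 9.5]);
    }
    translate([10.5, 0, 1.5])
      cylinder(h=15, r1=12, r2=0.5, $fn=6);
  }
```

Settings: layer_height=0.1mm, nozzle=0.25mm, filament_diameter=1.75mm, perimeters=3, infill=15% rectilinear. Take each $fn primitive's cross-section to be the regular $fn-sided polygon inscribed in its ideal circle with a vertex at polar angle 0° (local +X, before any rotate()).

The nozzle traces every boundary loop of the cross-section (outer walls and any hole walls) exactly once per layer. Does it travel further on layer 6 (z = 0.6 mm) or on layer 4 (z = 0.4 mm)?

layer 6 (z = 0.6 mm)

Layer 6 (z = 0.6): the cube is present — its section is the full 14×27 rectangle (perimeter 82.00 mm); the 10×11.5 cube at (4, 0.5) contributes its full rectangle (perimeter 43.00 mm); the cube at (10.5, 9) is present — its section is the full 30×18.5 rectangle (perimeter 97.00 mm); After the difference (first − rest): starting from the 14×27 cube, the 10×11.5 cube at (4, 0.5) lies inside it touching the edge (removes its full 115.00 mm²); the 30×18.5 cube at (10.5, 9) partially overlaps it — only the 52.50 mm² overlap (of its 555.00 mm²) is removed, clipping the outline — boundary = 95.00 mm; the cone at (10.5, 0) is not intersected at this z (z outside [1.5, 16.5]); Combining (union): only the result so far is present, so the union is just that shape — boundary = 95.00 mm; (whole slice rotated 75° about Z — lengths, areas and connectivity unchanged). So its perimeter = 95.00 mm. Layer 4 (z = 0.4): the cube is present — its section is the full 14×27 rectangle (perimeter 82.00 mm); the cube at (4, 0.5) does not reach this height (z outside [0.5, 9]); the cube at (10.5, 9) does not reach this height (z outside [0.5, 10]); Subtracting the remaining from the first: none of the subtracted shapes is present at this height, so the 14×27 cube is unchanged — boundary = 82.00 mm; the cone at (10.5, 0) is not intersected at this z (z outside [1.5, 16.5]); Merging all regions: only the result so far is present, so the union is just that shape — boundary = 82.00 mm; (rotated 75° about Z; rotation is an isometry so areas/perimeters/island counts are preserved). So its perimeter = 82.00 mm. Layer 6 is larger (95.00 vs 82.00 mm).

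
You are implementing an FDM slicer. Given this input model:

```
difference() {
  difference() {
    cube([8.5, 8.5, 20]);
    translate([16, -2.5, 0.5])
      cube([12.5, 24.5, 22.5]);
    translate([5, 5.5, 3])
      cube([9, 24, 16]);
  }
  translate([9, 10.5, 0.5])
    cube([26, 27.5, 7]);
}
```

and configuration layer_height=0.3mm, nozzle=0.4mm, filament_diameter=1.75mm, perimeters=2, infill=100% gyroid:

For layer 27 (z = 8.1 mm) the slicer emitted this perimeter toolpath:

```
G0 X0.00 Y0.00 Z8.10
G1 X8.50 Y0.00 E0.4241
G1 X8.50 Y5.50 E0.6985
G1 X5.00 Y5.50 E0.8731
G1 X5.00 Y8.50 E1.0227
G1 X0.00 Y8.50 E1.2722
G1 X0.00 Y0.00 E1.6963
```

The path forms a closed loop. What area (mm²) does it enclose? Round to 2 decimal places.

Apply the shoelace formula to the sequence of (X, Y) vertices; enclosed area = 61.75 mm².

61.75 mm²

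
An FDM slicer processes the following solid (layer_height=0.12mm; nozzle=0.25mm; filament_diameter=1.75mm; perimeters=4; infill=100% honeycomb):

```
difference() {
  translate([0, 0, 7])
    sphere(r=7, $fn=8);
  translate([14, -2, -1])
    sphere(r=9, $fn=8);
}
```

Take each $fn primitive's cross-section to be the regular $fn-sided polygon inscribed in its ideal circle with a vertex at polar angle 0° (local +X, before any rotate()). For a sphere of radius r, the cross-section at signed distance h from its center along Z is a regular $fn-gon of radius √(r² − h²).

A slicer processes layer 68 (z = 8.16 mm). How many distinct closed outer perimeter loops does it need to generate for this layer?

1

At z = 8.16 mm: the r=7 sphere slices to a regular 8-gon of circumradius 6.903 (√(r²−h²) with h=1.16 from center); the sphere at (14, -2) does not reach this height (|z−center|=9.160 > r=9); Taking the first minus the rest: none of the subtracted shapes is present at this height, so the r=7 sphere is unchanged — 1 connected region. The result has 1 disconnected region.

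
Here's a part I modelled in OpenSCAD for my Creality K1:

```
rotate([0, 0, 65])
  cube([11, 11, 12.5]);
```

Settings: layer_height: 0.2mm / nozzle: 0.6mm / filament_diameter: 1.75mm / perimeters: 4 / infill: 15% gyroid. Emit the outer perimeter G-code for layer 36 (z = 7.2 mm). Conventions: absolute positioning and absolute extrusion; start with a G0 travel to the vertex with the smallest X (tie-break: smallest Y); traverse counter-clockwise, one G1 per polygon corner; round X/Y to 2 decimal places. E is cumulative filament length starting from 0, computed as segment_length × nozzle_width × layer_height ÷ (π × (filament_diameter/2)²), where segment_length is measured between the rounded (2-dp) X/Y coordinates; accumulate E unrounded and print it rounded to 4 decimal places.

At z = 7.2 mm: the 11×11 cube contributes its full rectangle; (whole slice rotated 65° about Z — lengths, areas and connectivity unchanged). The outline is a single polygon with 4 vertices. Extrusion per mm of travel: 0.6 × 0.2 / (π × 0.875²) = 0.049890. Accumulating E over each segment gives final E = 2.1954.

G0 X-9.97 Y4.65 Z7.20
G1 X0.00 Y0.00 E0.5488
G1 X4.65 Y9.97 E1.0977
G1 X-5.32 Y14.62 E1.6465
G1 X-9.97 Y4.65 E2.1954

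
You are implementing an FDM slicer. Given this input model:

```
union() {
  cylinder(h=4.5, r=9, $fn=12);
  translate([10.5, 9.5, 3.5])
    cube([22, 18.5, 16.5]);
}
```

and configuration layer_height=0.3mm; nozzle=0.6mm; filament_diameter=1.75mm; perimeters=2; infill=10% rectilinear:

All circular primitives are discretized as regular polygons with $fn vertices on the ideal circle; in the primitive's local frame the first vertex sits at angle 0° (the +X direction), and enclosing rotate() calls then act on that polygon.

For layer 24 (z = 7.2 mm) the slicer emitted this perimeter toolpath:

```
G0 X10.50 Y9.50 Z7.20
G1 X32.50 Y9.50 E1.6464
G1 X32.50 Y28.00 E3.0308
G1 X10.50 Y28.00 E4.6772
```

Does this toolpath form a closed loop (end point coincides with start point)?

Start point (G0): (10.50, 9.50). End point (last G1): the path does not return to the start — open.

no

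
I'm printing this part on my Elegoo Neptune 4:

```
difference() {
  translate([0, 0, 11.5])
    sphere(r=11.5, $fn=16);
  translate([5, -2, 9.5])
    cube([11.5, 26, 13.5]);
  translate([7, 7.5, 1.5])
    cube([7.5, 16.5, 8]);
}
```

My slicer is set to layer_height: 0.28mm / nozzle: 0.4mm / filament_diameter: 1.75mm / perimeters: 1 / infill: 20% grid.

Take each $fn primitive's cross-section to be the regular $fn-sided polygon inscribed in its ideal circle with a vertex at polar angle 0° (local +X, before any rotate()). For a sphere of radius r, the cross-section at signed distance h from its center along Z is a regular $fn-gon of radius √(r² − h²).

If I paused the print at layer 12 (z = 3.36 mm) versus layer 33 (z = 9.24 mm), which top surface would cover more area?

Layer 12 (z = 3.36): the r=11.5 sphere contributes a regular 16-gon of circumradius √(11.5²−8.14²) = 8.123 (area = (16/2)·8.123²·sin(360°/16) = 202.03 mm²); the cube at (5, -2) is absent (z outside [9.5, 23]); the cube at (7, 7.5) (footprint 7.5×16.5) is included at this height (area 123.75 mm²); Subtracting the remaining from the first: starting from the r=11.5 sphere (202.03 mm²), the 7.5×16.5 cube at (7, 7.5) misses the remaining region (no effect) — area = 202.03 mm². So its area = 202.03 mm². Layer 33 (z = 9.24): the r=11.5 sphere contributes a regular 16-gon of circumradius √(11.5²−2.26²) = 11.276 (area = (16/2)·11.276²·sin(360°/16) = 389.24 mm²); the cube at (5, -2) does not reach this height (z outside [9.5, 23]); the cube at (7, 7.5) (footprint 7.5×16.5) is included at this height (area 123.75 mm²); Subtracting the remaining from the first: starting from the r=11.5 sphere (389.24 mm²), the 7.5×16.5 cube at (7, 7.5) partially overlaps it — only the 0.85 mm² overlap (of its 123.75 mm²) is removed, clipping the outline — area = 388.39 mm². So its area = 388.39 mm². Layer 33 is larger (388.39 vs 202.03 mm²).

layer 33 (z = 9.24 mm)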